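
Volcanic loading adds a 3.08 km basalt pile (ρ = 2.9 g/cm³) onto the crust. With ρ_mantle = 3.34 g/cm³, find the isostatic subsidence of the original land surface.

Subaerial loading: s = t ρ_load / ρ_m.
s = 3.08 km × 2.9/3.34 = 2.67 km.

2.67 km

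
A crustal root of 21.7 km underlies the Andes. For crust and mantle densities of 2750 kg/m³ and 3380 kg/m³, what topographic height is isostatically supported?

Isostatic balance requires: ρ_c h = (ρ_m − ρ_c) r.
h = r (ρ_m − ρ_c) / ρ_c = 21.7 km × (3380 − 2750) / 2750 = 4.97 km.

4.97 km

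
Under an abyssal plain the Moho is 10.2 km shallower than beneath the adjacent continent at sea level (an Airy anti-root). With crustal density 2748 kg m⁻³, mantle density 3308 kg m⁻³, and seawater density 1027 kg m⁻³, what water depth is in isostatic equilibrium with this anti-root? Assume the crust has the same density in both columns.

Replacing a thickness d of crust by seawater at the top must be balanced by replacing crust with mantle at the base: d (ρ_c − ρ_w) = a (ρ_m − ρ_c).
d = a (ρ_m − ρ_c)/(ρ_c − ρ_w) = 10.2 km × 560/1721 = 3.32 km.

3.32 km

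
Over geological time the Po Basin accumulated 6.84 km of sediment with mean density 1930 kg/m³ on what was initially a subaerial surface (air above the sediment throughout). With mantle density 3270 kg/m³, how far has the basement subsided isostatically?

Subaerial load: s = t ρ_sed / ρ_m = 6.84 km × 1930/3270 = 4.04 km.

4.04 km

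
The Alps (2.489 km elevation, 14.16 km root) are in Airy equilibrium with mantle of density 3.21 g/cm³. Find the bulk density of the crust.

ρ_c h = (ρ_m − ρ_c) r → ρ_c (h + r) = ρ_m r → ρ_c = ρ_m r / (h + r).
ρ_c = 3.21 × 14.16 km / (2.489 km + 14.16 km) = 2.73 g/cm³.

2.73 g/cm³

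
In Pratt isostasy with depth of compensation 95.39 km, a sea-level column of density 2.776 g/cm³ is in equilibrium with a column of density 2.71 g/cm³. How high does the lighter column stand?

2.32 km

ρ_ref D = ρ (D + h) → h = D (ρ_ref − ρ)/ρ.
h = 95.39 km × (2.776 − 2.71)/2.71 = 2.32 km.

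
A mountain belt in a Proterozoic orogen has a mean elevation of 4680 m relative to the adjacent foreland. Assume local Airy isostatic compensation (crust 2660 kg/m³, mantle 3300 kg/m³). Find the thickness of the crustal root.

Equating mass per unit area of the two columns: the weight of the topography is balanced by the buoyancy of the root, ρ_c h = (ρ_m − ρ_c) r.
r = h · ρ_c / (ρ_m − ρ_c) = 4680 m × 2660 / (3300 − 2660) = 19500 m.

19500 m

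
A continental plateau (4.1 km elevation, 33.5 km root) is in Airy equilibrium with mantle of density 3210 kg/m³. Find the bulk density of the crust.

ρ_c h = (ρ_m − ρ_c) r → ρ_c (h + r) = ρ_m r → ρ_c = ρ_m r / (h + r).
ρ_c = 3210 × 33.5 km / (4.1 km + 33.5 km) = 2860 kg/m³.

2860 kg/m³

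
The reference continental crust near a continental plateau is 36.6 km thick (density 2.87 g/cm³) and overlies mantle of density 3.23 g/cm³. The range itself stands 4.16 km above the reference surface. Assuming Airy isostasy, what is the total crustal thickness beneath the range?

73.9 km

Root depth r = h ρ_c / (ρ_m − ρ_c) = 4.16 km × 2.87 / 0.36 = 33.16 km.
Total thickness = T + h + r = 36.6 km + 4.16 km + 33.16 km = 73.9 km.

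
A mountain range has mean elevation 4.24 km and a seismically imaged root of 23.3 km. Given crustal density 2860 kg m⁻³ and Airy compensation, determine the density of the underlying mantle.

3380 kg m⁻³

Airy balance: ρ_c h = (ρ_m − ρ_c) r → ρ_m = ρ_c (1 + h/r).
ρ_m = 2860 × (1 + 4.24 km/23.3 km) = 3380 kg m⁻³.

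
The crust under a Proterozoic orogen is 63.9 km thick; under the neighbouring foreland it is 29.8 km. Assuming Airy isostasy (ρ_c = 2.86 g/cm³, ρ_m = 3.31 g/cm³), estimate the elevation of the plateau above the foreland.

Excess crust Δ = 63.9 km − 29.8 km = 34.1 km, split between elevation h and root r with h + r = Δ.
Airy balance ρ_c h = (ρ_m − ρ_c) r gives r = h ρ_c/(ρ_m − ρ_c), so h (1 + ρ_c/(ρ_m − ρ_c)) = Δ, i.e. h = Δ (ρ_m − ρ_c)/ρ_m.
h = 34.1 km × 0.45/3.31 = 4.64 km.

4.64 km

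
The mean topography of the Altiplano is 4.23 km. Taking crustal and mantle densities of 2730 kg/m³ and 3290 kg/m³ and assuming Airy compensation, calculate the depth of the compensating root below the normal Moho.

Isostatic balance requires: the weight of the topography is balanced by the buoyancy of the root, ρ_c h = (ρ_m − ρ_c) r.
r = h · ρ_c / (ρ_m − ρ_c) = 4.23 km × 2730 / (3290 − 2730) = 20.6 km.

20.6 km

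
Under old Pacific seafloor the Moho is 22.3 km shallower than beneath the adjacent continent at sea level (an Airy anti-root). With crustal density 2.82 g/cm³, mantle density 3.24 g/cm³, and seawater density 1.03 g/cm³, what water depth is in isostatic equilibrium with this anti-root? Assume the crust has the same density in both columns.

Replacing a thickness d of crust by seawater at the top must be balanced by replacing crust with mantle at the base: d (ρ_c − ρ_w) = a (ρ_m − ρ_c).
d = a (ρ_m − ρ_c)/(ρ_c − ρ_w) = 22.3 km × 0.42/1.79 = 5.23 km.

5.23 km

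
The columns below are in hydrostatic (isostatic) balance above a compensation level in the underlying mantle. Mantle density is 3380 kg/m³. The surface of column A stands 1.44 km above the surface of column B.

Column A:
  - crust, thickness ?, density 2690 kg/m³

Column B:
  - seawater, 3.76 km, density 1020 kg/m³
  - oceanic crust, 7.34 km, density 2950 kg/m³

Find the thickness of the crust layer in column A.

24.5 km

Take the compensation level at the base of the deeper column (depth z_c below the surface of column A) and equate Σ ρ_i t_i down to z_c; mantle fills any gap and the z_c terms cancel.
Column A: x×2690 + (z_c − 0 − x)×3380
Column B: 1.44×0 + 3.76×1020 + 7.34×2950 + (z_c − 1.44 − 11.1)×3380
The z_c×3380 term appears on both sides and cancels. Collect the known terms of each column as K = Σ(ρt)_known − 3380 × (depth of known layers): K_A = 0 − 3380×0 = 0; K_B = 25488.2 − 3380×(1.44 + 11.1) = −16897.
Balance: K_A − x×(3380 − 2690) = K_B, so x = (K_A − K_B)/(3380 − 2690) = 16897/690 = 24.5 km.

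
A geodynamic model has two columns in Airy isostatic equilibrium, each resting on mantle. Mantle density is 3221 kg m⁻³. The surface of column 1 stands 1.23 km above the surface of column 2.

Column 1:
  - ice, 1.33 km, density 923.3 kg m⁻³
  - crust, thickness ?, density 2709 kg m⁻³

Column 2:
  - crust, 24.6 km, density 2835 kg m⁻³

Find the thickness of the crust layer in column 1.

Take the compensation level at the base of the deeper column (depth z_c below the surface of column 1) and equate Σ ρ_i t_i down to z_c; mantle fills any gap and the z_c terms cancel.
Column 1: 1.33×923.3 + x×2709 + (z_c − 1.33 − x)×3221
Column 2: 1.23×0 + 24.6×2835 + (z_c − 1.23 − 24.6)×3221
The z_c×3221 term appears on both sides and cancels. Collect the known terms of each column as K = Σ(ρt)_known − 3221 × (depth of known layers): K_1 = 1227.989 − 3221×1.33 = −3055.941; K_2 = 69741 − 3221×(1.23 + 24.6) = −13457.43.
Balance: K_1 − x×(3221 − 2709) = K_2, so x = (K_1 − K_2)/(3221 − 2709) = 10401.5/512 = 20.3 km.

20.3 km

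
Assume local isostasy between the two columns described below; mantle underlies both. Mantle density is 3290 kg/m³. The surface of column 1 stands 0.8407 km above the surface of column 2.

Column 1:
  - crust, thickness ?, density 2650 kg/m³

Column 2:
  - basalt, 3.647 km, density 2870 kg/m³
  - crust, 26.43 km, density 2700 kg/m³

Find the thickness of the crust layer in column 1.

31.1 km

Take the compensation level at the base of the deeper column (depth z_c below the surface of column 1) and equate Σ ρ_i t_i down to z_c; mantle fills any gap and the z_c terms cancel.
Column 1: x×2650 + (z_c − 0 − x)×3290
Column 2: 0.8407×0 + 3.647×2870 + 26.43×2700 + (z_c − 0.8407 − 30.077)×3290
The z_c×3290 term appears on both sides and cancels. Collect the known terms of each column as K = Σ(ρt)_known − 3290 × (depth of known layers): K_1 = 0 − 3290×0 = 0; K_2 = 81827.89 − 3290×(0.8407 + 30.077) = −19891.343.
Balance: K_1 − x×(3290 − 2650) = K_2, so x = (K_1 − K_2)/(3290 − 2650) = 19891.3/640 = 31.1 km.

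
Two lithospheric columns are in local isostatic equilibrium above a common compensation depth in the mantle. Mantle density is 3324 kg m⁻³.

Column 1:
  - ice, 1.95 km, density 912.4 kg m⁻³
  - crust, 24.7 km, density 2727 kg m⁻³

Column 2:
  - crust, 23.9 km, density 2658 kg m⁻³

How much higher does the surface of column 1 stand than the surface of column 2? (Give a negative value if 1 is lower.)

For any compensation level in the mantle, the mantle terms cancel and isostasy reduces to e = (Σt_1 − Σt_2) − (Σ(ρt)_1 − Σ(ρt)_2) / ρ_m.
Σt_1 = 26.65 km; Σt_2 = 23.9 km; Σ(ρt)_1 = 69136.08; Σ(ρt)_2 = 63526.2 (in km·kg m⁻³).
e = (26.65 − 23.9) − (69136.08 − 63526.2) / 3324 = 1.06 km.

1.06 km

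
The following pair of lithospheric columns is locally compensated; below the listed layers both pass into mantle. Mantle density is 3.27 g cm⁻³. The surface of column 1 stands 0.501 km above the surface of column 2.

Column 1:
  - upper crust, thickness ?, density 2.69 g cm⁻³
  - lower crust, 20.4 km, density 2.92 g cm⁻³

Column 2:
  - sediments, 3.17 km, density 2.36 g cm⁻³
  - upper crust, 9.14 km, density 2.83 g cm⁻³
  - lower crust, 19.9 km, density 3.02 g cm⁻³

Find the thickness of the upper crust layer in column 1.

Take the compensation level at the base of the deeper column (depth z_c below the surface of column 1) and equate Σ ρ_i t_i down to z_c; mantle fills any gap and the z_c terms cancel.
Column 1: x×2.69 + 20.4×2.92 + (z_c − 20.4 − x)×3.27
Column 2: 0.501×0 + 3.17×2.36 + 9.14×2.83 + 19.9×3.02 + (z_c − 0.501 − 32.21)×3.27
The z_c×3.27 term appears on both sides and cancels. Collect the known terms of each column as K = Σ(ρt)_known − 3.27 × (depth of known layers): K_1 = 59.568 − 3.27×20.4 = −7.14; K_2 = 93.4454 − 3.27×(0.501 + 32.21) = −13.51957.
Balance: K_1 − x×(3.27 − 2.69) = K_2, so x = (K_1 − K_2)/(3.27 − 2.69) = 6.37957/0.58 = 11 km.

11 km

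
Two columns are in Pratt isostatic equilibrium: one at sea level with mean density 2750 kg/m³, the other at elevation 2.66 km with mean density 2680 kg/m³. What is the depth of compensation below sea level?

102 km

ρ_ref D = ρ (D + h) → D (ρ_ref − ρ) = ρ h.
D = ρ h/(ρ_ref − ρ) = 2680 × 2.66 km/(2750 − 2680) = 102 km.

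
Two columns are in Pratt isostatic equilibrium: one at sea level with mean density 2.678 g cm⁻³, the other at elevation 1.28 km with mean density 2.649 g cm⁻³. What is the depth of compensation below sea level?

ρ_ref D = ρ (D + h) → D (ρ_ref − ρ) = ρ h.
D = ρ h/(ρ_ref − ρ) = 2.649 × 1.28 km/(2.678 − 2.649) = 117 km.

117 km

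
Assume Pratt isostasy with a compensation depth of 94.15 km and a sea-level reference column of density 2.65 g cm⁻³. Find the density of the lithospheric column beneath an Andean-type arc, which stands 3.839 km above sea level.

Pratt balance: ρ_ref D = ρ (D + h).
ρ = ρ_ref D/(D + h) = 2.65 × 94.15 km/(94.15 km + 3.839 km) = 2.55 g cm⁻³.

2.55 g cm⁻³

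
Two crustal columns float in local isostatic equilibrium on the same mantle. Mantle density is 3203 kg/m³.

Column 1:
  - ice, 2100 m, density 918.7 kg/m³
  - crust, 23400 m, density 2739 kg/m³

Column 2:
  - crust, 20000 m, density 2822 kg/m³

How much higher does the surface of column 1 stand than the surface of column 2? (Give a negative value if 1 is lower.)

2510 m

For any compensation level in the mantle, the mantle terms cancel and isostasy reduces to e = (Σt_1 − Σt_2) − (Σ(ρt)_1 − Σ(ρt)_2) / ρ_m.
Σt_1 = 25500 m; Σt_2 = 20000 m; Σ(ρt)_1 = 66021870; Σ(ρt)_2 = 56440000 (in m·kg/m³).
e = (25500 − 20000) − (66021870 − 56440000) / 3203 = 2510 m.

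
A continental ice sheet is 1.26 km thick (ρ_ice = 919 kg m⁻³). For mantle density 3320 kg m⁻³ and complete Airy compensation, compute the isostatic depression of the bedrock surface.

0.349 km

In Airy isostatic equilibrium: the ice load ρ_ice t is balanced by mantle displaced below, ρ_m s.
s = t ρ_ice / ρ_m = 1.26 km × 919/3320 = 0.349 km.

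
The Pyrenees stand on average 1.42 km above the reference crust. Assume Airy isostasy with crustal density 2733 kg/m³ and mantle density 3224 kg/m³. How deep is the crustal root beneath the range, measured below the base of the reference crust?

Balancing pressure at the compensation depth: the weight of the topography is balanced by the buoyancy of the root, ρ_c h = (ρ_m − ρ_c) r.
r = h · ρ_c / (ρ_m − ρ_c) = 1.42 km × 2733 / (3224 − 2733) = 7.9 km.

7.9 km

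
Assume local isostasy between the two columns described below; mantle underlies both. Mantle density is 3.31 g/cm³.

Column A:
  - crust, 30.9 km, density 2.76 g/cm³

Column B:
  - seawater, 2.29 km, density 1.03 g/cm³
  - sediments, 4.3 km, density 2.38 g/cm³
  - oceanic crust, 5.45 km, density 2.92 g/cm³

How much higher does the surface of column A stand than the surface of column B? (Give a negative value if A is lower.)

For any compensation level in the mantle, the mantle terms cancel and isostasy reduces to e = (Σt_A − Σt_B) − (Σ(ρt)_A − Σ(ρt)_B) / ρ_m.
Σt_A = 30.9 km; Σt_B = 12.04 km; Σ(ρt)_A = 85.284; Σ(ρt)_B = 28.5067 (in km·g/cm³).
e = (30.9 − 12.04) − (85.284 − 28.5067) / 3.31 = 1.71 km.

1.71 km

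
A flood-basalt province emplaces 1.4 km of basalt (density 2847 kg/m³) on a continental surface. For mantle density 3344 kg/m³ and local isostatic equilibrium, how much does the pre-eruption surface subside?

1.19 km

Subaerial loading: s = t ρ_load / ρ_m.
s = 1.4 km × 2847/3344 = 1.19 km.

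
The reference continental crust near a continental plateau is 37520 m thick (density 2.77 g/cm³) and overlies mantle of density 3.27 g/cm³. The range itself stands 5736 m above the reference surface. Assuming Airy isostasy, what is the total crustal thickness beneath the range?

Root depth r = h ρ_c / (ρ_m − ρ_c) = 5736 m × 2.77 / 0.5 = 31780 m.
Total thickness = T + h + r = 37520 m + 5736 m + 31780 m = 75000 m.

75000 m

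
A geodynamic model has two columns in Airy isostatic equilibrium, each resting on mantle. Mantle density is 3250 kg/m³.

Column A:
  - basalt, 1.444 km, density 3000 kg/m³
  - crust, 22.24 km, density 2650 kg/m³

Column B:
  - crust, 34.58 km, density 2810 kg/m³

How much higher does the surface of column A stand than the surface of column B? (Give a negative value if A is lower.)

For any compensation level in the mantle, the mantle terms cancel and isostasy reduces to e = (Σt_A − Σt_B) − (Σ(ρt)_A − Σ(ρt)_B) / ρ_m.
Σt_A = 23.684 km; Σt_B = 34.58 km; Σ(ρt)_A = 63268; Σ(ρt)_B = 97169.8 (in km·kg/m³).
e = (23.684 − 34.58) − (63268 − 97169.8) / 3250 = −0.465 km.

−0.465 km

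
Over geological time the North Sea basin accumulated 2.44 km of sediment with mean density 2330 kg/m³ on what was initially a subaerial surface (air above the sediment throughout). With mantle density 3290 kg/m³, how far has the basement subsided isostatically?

1.73 km

Subaerial load: s = t ρ_sed / ρ_m = 2.44 km × 2330/3290 = 1.73 km.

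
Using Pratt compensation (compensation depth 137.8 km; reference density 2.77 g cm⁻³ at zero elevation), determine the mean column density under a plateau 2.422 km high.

Pratt balance: ρ_ref D = ρ (D + h).
ρ = ρ_ref D/(D + h) = 2.77 × 137.8 km/(137.8 km + 2.422 km) = 2.72 g cm⁻³.

2.72 g cm⁻³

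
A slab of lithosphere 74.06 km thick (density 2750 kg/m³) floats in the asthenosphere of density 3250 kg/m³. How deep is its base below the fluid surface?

Draft d = t ρ_obj/ρ_fluid = 74.06 km × 2750/3250 = 62.7 km.

62.7 km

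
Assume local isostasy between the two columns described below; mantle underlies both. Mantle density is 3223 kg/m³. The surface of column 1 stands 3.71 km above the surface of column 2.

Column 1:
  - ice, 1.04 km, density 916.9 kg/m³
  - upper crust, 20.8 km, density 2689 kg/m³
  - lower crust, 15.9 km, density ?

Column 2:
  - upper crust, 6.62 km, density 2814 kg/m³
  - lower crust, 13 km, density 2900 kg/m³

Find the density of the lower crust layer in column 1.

Take the compensation level at the base of the deeper column (depth z_c below the surface of column 1) and equate Σ ρ_i t_i down to z_c; mantle fills any gap and the z_c terms cancel.
Column 1: 1.04×916.9 + 20.8×2689 + 15.9×ρ + (z_c − 37.74)×3223
Column 2: 3.71×0 + 6.62×2814 + 13×2900 + (z_c − 3.71 − 19.62)×3223
The z_c×3223 term appears on both sides and cancels. Collect the known terms of each column as K = Σ(ρt)_known − 3223 × (depth of known layers): K_1 = 56884.776 − 3223×37.74 = −64751.244; K_2 = 56328.68 − 3223×(3.71 + 19.62) = −18863.91.
Balance: K_1 + 15.9×ρ = K_2, so ρ = (K_2 − K_1)/15.9 = 45887.3/15.9 = 2890 kg/m³.

2890 kg/m³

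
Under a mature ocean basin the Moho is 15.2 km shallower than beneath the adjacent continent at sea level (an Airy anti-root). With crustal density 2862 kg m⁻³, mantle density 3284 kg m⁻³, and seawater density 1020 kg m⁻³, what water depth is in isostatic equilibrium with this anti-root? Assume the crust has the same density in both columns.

3.48 km

Replacing a thickness d of crust by seawater at the top must be balanced by replacing crust with mantle at the base: d (ρ_c − ρ_w) = a (ρ_m − ρ_c).
d = a (ρ_m − ρ_c)/(ρ_c − ρ_w) = 15.2 km × 422/1842 = 3.48 km.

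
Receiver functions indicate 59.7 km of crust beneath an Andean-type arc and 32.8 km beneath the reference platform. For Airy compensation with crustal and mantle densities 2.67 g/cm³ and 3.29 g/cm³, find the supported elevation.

5.07 km

Excess crust Δ = 59.7 km − 32.8 km = 26.9 km, split between elevation h and root r with h + r = Δ.
Airy balance ρ_c h = (ρ_m − ρ_c) r gives r = h ρ_c/(ρ_m − ρ_c), so h (1 + ρ_c/(ρ_m − ρ_c)) = Δ, i.e. h = Δ (ρ_m − ρ_c)/ρ_m.
h = 26.9 km × 0.62/3.29 = 5.07 km.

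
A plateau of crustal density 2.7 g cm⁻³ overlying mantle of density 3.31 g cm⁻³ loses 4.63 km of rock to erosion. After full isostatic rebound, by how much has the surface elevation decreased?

Rebound u = e ρ_c/ρ_m = 4.63 km × 2.7/3.31 = 3.777 km.
Net surface drop = e − u = 4.63 km − 3.777 km = e (ρ_m − ρ_c)/ρ_m = 0.853 km.

0.853 km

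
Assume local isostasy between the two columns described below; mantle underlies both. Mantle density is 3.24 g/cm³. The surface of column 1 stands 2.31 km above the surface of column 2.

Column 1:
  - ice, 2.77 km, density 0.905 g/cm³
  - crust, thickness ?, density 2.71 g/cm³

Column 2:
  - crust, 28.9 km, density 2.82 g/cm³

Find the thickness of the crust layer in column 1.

24.8 km

Take the compensation level at the base of the deeper column (depth z_c below the surface of column 1) and equate Σ ρ_i t_i down to z_c; mantle fills any gap and the z_c terms cancel.
Column 1: 2.77×0.905 + x×2.71 + (z_c − 2.77 − x)×3.24
Column 2: 2.31×0 + 28.9×2.82 + (z_c − 2.31 − 28.9)×3.24
The z_c×3.24 term appears on both sides and cancels. Collect the known terms of each column as K = Σ(ρt)_known − 3.24 × (depth of known layers): K_1 = 2.50685 − 3.24×2.77 = −6.46795; K_2 = 81.498 − 3.24×(2.31 + 28.9) = −19.6224.
Balance: K_1 − x×(3.24 − 2.71) = K_2, so x = (K_1 − K_2)/(3.24 − 2.71) = 13.1544/0.53 = 24.8 km.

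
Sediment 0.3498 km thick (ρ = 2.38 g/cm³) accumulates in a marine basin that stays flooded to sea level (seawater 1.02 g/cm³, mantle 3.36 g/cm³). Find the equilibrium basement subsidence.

Submarine loading: the sediment displaces seawater, and the subsidence is in turn flooded, so s (ρ_m − ρ_w) = t (ρ_sed − ρ_w).
s = 0.3498 km × (2.38 − 1.02) / (3.36 − 1.02) = 0.203 km.

0.203 km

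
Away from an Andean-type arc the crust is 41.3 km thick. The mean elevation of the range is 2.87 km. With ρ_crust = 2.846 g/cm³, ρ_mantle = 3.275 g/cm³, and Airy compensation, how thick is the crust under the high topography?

Root depth r = h ρ_c / (ρ_m − ρ_c) = 2.87 km × 2.846 / 0.429 = 19.04 km.
Total thickness = T + h + r = 41.3 km + 2.87 km + 19.04 km = 63.2 km.

63.2 km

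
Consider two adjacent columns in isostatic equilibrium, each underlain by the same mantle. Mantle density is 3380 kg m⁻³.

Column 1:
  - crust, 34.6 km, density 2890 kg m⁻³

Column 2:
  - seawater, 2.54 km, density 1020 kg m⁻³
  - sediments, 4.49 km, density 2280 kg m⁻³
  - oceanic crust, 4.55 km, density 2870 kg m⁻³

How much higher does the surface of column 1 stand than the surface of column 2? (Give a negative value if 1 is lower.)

For any compensation level in the mantle, the mantle terms cancel and isostasy reduces to e = (Σt_1 − Σt_2) − (Σ(ρt)_1 − Σ(ρt)_2) / ρ_m.
Σt_1 = 34.6 km; Σt_2 = 11.58 km; Σ(ρt)_1 = 99994; Σ(ρt)_2 = 25886.5 (in km·kg m⁻³).
e = (34.6 − 11.58) − (99994 − 25886.5) / 3380 = 1.09 km.

1.09 km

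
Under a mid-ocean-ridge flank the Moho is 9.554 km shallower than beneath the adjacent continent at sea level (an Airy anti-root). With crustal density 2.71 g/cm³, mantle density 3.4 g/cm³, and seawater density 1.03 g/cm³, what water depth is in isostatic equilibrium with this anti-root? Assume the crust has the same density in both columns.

Replacing a thickness d of crust by seawater at the top must be balanced by replacing crust with mantle at the base: d (ρ_c − ρ_w) = a (ρ_m − ρ_c).
d = a (ρ_m − ρ_c)/(ρ_c − ρ_w) = 9.554 km × 0.69/1.68 = 3.92 km.

3.92 km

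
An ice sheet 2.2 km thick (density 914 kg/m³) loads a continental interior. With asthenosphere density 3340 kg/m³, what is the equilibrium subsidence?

0.602 km

For local isostatic compensation: the ice load ρ_ice t is balanced by mantle displaced below, ρ_m s.
s = t ρ_ice / ρ_m = 2.2 km × 914/3340 = 0.602 km.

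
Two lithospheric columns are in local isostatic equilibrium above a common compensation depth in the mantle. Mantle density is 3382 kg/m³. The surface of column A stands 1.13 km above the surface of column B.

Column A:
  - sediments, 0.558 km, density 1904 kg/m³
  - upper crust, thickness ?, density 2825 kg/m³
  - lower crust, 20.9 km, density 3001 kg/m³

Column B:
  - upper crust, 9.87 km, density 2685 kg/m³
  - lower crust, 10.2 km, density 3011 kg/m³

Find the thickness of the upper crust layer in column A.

10.2 km

Take the compensation level at the base of the deeper column (depth z_c below the surface of column A) and equate Σ ρ_i t_i down to z_c; mantle fills any gap and the z_c terms cancel.
Column A: 0.558×1904 + x×2825 + 20.9×3001 + (z_c − 21.458 − x)×3382
Column B: 1.13×0 + 9.87×2685 + 10.2×3011 + (z_c − 1.13 − 20.07)×3382
The z_c×3382 term appears on both sides and cancels. Collect the known terms of each column as K = Σ(ρt)_known − 3382 × (depth of known layers): K_A = 63783.332 − 3382×21.458 = −8787.624; K_B = 57213.15 − 3382×(1.13 + 20.07) = −14485.25.
Balance: K_A − x×(3382 − 2825) = K_B, so x = (K_A − K_B)/(3382 − 2825) = 5697.63/557 = 10.2 km.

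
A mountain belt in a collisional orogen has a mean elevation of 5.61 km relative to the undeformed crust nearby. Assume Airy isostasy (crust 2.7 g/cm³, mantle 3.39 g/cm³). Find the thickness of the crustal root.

22 km

Equating mass per unit area of the two columns: the weight of the topography is balanced by the buoyancy of the root, ρ_c h = (ρ_m − ρ_c) r.
r = h · ρ_c / (ρ_m − ρ_c) = 5.61 km × 2.7 / (3.39 − 2.7) = 22 km.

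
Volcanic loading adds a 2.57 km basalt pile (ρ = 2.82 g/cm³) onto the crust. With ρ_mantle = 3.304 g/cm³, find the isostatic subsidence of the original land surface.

2.19 km

Subaerial loading: s = t ρ_load / ρ_m.
s = 2.57 km × 2.82/3.304 = 2.19 km.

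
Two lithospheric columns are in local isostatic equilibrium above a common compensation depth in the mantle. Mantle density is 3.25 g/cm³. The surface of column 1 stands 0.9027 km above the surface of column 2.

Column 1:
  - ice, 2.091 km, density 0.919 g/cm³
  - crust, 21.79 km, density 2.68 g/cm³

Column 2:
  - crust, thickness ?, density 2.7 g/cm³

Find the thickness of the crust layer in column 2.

Take the compensation level at the base of the deeper column (depth z_c below the surface of column 1) and equate Σ ρ_i t_i down to z_c; mantle fills any gap and the z_c terms cancel.
Column 1: 2.091×0.919 + 21.79×2.68 + (z_c − 23.881)×3.25
Column 2: 0.9027×0 + x×2.7 + (z_c − 0.9027 − 0 − x)×3.25
The z_c×3.25 term appears on both sides and cancels. Collect the known terms of each column as K = Σ(ρt)_known − 3.25 × (depth of known layers): K_1 = 60.318829 − 3.25×23.881 = −17.294421; K_2 = 0 − 3.25×(0.9027 + 0) = −2.933775.
Balance: K_1 = K_2 − x×(3.25 − 2.7), so x = (K_2 − K_1)/(3.25 − 2.7) = 14.3606/0.55 = 26.1 km.

26.1 km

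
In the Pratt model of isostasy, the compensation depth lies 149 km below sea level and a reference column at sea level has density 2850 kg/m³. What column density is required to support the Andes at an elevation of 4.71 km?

Pratt balance: ρ_ref D = ρ (D + h).
ρ = ρ_ref D/(D + h) = 2850 × 149 km/(149 km + 4.71 km) = 2760 kg/m³.

2760 kg/m³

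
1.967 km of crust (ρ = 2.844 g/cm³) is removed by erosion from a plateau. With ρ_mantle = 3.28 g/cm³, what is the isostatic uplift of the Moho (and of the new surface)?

Unloading: uplift u = e ρ_c/ρ_m = 1.967 km × 2.844/3.28 = 1.71 km.

1.71 km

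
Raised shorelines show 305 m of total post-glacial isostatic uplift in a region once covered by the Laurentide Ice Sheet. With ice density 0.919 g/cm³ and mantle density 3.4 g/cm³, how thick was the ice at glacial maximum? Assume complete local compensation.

u = t ρ_ice/ρ_m → t = u ρ_m/ρ_ice = 305 m × 3.4/0.919 = 1130 m.

1130 m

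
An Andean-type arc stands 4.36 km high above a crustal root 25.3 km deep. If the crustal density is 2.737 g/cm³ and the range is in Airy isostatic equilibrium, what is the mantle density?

3.21 g/cm³

Airy balance: ρ_c h = (ρ_m − ρ_c) r → ρ_m = ρ_c (1 + h/r).
ρ_m = 2.737 × (1 + 4.36 km/25.3 km) = 3.21 g/cm³.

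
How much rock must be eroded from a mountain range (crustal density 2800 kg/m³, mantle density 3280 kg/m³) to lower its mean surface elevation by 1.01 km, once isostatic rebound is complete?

6.9 km

Net drop Δ = e − u = e − e ρ_c/ρ_m = e (ρ_m − ρ_c)/ρ_m.
e = Δ ρ_m/(ρ_m − ρ_c) = 1.01 km × 3280/480 = 6.9 km.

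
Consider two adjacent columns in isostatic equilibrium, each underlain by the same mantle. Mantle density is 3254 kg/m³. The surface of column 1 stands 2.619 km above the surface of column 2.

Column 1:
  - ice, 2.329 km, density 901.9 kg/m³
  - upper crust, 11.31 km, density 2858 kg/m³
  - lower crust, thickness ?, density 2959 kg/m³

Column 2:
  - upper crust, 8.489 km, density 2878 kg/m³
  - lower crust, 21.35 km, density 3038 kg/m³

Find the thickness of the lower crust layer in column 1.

21.6 km

Take the compensation level at the base of the deeper column (depth z_c below the surface of column 1) and equate Σ ρ_i t_i down to z_c; mantle fills any gap and the z_c terms cancel.
Column 1: 2.329×901.9 + 11.31×2858 + x×2959 + (z_c − 13.639 − x)×3254
Column 2: 2.619×0 + 8.489×2878 + 21.35×3038 + (z_c − 2.619 − 29.839)×3254
The z_c×3254 term appears on both sides and cancels. Collect the known terms of each column as K = Σ(ρt)_known − 3254 × (depth of known layers): K_1 = 34424.5051 − 3254×13.639 = −9956.8009; K_2 = 89292.642 − 3254×(2.619 + 29.839) = −16325.69.
Balance: K_1 − x×(3254 − 2959) = K_2, so x = (K_1 − K_2)/(3254 − 2959) = 6368.89/295 = 21.6 km.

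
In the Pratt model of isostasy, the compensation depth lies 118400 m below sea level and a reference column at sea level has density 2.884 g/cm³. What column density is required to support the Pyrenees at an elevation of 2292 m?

Pratt balance: ρ_ref D = ρ (D + h).
ρ = ρ_ref D/(D + h) = 2.884 × 118400 m/(118400 m + 2292 m) = 2.83 g/cm³.

2.83 g/cm³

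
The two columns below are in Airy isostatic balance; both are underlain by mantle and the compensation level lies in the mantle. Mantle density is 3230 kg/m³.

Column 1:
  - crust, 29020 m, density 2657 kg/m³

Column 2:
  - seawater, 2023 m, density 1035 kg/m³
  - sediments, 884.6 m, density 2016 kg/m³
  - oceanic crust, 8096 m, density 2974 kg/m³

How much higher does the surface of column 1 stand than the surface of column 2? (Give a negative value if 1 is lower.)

2800 m

For any compensation level in the mantle, the mantle terms cancel and isostasy reduces to e = (Σt_1 − Σt_2) − (Σ(ρt)_1 − Σ(ρt)_2) / ρ_m.
Σt_1 = 29020 m; Σt_2 = 11003.6 m; Σ(ρt)_1 = 77106140; Σ(ρt)_2 = 27954662.6 (in m·kg/m³).
e = (29020 − 11003.6) − (77106140 − 27954662.6) / 3230 = 2800 m.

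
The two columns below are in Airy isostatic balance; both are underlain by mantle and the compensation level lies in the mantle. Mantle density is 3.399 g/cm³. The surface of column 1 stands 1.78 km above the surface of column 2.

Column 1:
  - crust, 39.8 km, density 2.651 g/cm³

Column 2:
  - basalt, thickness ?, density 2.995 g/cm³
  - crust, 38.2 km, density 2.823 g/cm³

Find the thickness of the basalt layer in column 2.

4.25 km

Take the compensation level at the base of the deeper column (depth z_c below the surface of column 1) and equate Σ ρ_i t_i down to z_c; mantle fills any gap and the z_c terms cancel.
Column 1: 39.8×2.651 + (z_c − 39.8)×3.399
Column 2: 1.78×0 + x×2.995 + 38.2×2.823 + (z_c − 1.78 − 38.2 − x)×3.399
The z_c×3.399 term appears on both sides and cancels. Collect the known terms of each column as K = Σ(ρt)_known − 3.399 × (depth of known layers): K_1 = 105.5098 − 3.399×39.8 = −29.7704; K_2 = 107.8386 − 3.399×(1.78 + 38.2) = −28.05342.
Balance: K_1 = K_2 − x×(3.399 − 2.995), so x = (K_2 − K_1)/(3.399 − 2.995) = 1.71698/0.404 = 4.25 km.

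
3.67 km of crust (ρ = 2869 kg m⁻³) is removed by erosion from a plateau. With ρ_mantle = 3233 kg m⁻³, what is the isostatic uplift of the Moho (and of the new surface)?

3.26 km

Unloading: uplift u = e ρ_c/ρ_m = 3.67 km × 2869/3233 = 3.26 km.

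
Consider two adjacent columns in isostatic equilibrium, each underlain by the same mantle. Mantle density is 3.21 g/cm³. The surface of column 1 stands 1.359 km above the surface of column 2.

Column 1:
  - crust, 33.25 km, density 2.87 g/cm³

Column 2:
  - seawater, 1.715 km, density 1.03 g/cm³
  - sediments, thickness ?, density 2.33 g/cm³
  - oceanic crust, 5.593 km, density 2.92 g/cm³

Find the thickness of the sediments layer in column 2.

1.8 km

Take the compensation level at the base of the deeper column (depth z_c below the surface of column 1) and equate Σ ρ_i t_i down to z_c; mantle fills any gap and the z_c terms cancel.
Column 1: 33.25×2.87 + (z_c − 33.25)×3.21
Column 2: 1.359×0 + 1.715×1.03 + x×2.33 + 5.593×2.92 + (z_c − 1.359 − 7.308 − x)×3.21
The z_c×3.21 term appears on both sides and cancels. Collect the known terms of each column as K = Σ(ρt)_known − 3.21 × (depth of known layers): K_1 = 95.4275 − 3.21×33.25 = −11.305; K_2 = 18.09801 − 3.21×(1.359 + 7.308) = −9.72306.
Balance: K_1 = K_2 − x×(3.21 − 2.33), so x = (K_2 − K_1)/(3.21 − 2.33) = 1.58194/0.88 = 1.8 km.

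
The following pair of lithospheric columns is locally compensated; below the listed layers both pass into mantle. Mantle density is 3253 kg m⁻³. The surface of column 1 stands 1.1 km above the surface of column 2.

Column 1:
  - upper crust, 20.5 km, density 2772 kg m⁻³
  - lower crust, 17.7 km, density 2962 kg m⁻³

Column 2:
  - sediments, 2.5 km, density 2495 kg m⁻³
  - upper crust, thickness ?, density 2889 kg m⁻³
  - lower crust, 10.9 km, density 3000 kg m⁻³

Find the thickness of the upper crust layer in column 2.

18.6 km

Take the compensation level at the base of the deeper column (depth z_c below the surface of column 1) and equate Σ ρ_i t_i down to z_c; mantle fills any gap and the z_c terms cancel.
Column 1: 20.5×2772 + 17.7×2962 + (z_c − 38.2)×3253
Column 2: 1.1×0 + 2.5×2495 + x×2889 + 10.9×3000 + (z_c − 1.1 − 13.4 − x)×3253
The z_c×3253 term appears on both sides and cancels. Collect the known terms of each column as K = Σ(ρt)_known − 3253 × (depth of known layers): K_1 = 109253.4 − 3253×38.2 = −15011.2; K_2 = 38937.5 − 3253×(1.1 + 13.4) = −8231.
Balance: K_1 = K_2 − x×(3253 − 2889), so x = (K_2 − K_1)/(3253 − 2889) = 6780.2/364 = 18.6 km.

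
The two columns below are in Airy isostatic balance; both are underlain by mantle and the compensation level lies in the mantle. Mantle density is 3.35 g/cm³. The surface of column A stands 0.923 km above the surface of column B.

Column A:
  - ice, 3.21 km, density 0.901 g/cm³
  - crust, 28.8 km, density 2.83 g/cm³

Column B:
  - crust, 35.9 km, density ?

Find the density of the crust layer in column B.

2.8 g/cm³

Take the compensation level at the base of the deeper column (depth z_c below the surface of column A) and equate Σ ρ_i t_i down to z_c; mantle fills any gap and the z_c terms cancel.
Column A: 3.21×0.901 + 28.8×2.83 + (z_c − 32.01)×3.35
Column B: 0.923×0 + 35.9×ρ + (z_c − 0.923 − 35.9)×3.35
The z_c×3.35 term appears on both sides and cancels. Collect the known terms of each column as K = Σ(ρt)_known − 3.35 × (depth of known layers): K_A = 84.39621 − 3.35×32.01 = −22.83729; K_B = 0 − 3.35×(0.923 + 35.9) = −123.35705.
Balance: K_A = K_B + 35.9×ρ, so ρ = (K_A − K_B)/35.9 = 100.52/35.9 = 2.8 g/cm³.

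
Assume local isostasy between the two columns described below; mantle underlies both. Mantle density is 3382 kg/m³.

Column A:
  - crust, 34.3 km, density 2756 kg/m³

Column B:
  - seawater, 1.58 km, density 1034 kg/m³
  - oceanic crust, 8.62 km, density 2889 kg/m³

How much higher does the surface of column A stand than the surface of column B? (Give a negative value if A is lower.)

For any compensation level in the mantle, the mantle terms cancel and isostasy reduces to e = (Σt_A − Σt_B) − (Σ(ρt)_A − Σ(ρt)_B) / ρ_m.
Σt_A = 34.3 km; Σt_B = 10.2 km; Σ(ρt)_A = 94530.8; Σ(ρt)_B = 26536.9 (in km·kg/m³).
e = (34.3 − 10.2) − (94530.8 − 26536.9) / 3382 = 4 km.

4 km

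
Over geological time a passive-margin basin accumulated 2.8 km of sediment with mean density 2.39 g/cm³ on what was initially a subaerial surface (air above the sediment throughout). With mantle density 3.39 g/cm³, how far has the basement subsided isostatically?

Subaerial load: s = t ρ_sed / ρ_m = 2.8 km × 2.39/3.39 = 1.97 km.

1.97 km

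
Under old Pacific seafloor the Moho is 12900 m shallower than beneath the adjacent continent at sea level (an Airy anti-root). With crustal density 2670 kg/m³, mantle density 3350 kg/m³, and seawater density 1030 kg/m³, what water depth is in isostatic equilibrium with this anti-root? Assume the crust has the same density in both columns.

Replacing a thickness d of crust by seawater at the top must be balanced by replacing crust with mantle at the base: d (ρ_c − ρ_w) = a (ρ_m − ρ_c).
d = a (ρ_m − ρ_c)/(ρ_c − ρ_w) = 12900 m × 680/1640 = 5350 m.

5350 m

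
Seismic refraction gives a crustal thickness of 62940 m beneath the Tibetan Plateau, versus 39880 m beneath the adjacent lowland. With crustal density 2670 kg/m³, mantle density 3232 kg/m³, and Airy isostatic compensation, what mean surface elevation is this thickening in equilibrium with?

Excess crust Δ = 62940 m − 39880 m = 23060 m, split between elevation h and root r with h + r = Δ.
Airy balance ρ_c h = (ρ_m − ρ_c) r gives r = h ρ_c/(ρ_m − ρ_c), so h (1 + ρ_c/(ρ_m − ρ_c)) = Δ, i.e. h = Δ (ρ_m − ρ_c)/ρ_m.
h = 23060 m × 562/3232 = 4010 m.

4010 m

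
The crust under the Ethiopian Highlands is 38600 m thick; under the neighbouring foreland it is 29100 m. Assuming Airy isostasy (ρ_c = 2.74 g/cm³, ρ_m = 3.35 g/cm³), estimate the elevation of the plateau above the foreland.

Excess crust Δ = 38600 m − 29100 m = 9500 m, split between elevation h and root r with h + r = Δ.
Airy balance ρ_c h = (ρ_m − ρ_c) r gives r = h ρ_c/(ρ_m − ρ_c), so h (1 + ρ_c/(ρ_m − ρ_c)) = Δ, i.e. h = Δ (ρ_m − ρ_c)/ρ_m.
h = 9500 m × 0.61/3.35 = 1730 m.

1730 m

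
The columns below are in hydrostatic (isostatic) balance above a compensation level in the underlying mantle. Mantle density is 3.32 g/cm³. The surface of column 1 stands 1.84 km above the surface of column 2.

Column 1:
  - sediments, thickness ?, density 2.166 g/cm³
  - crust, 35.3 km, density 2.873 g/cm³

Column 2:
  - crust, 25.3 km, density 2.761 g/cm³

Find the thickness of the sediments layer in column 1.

3.88 km

Take the compensation level at the base of the deeper column (depth z_c below the surface of column 1) and equate Σ ρ_i t_i down to z_c; mantle fills any gap and the z_c terms cancel.
Column 1: x×2.166 + 35.3×2.873 + (z_c − 35.3 − x)×3.32
Column 2: 1.84×0 + 25.3×2.761 + (z_c − 1.84 − 25.3)×3.32
The z_c×3.32 term appears on both sides and cancels. Collect the known terms of each column as K = Σ(ρt)_known − 3.32 × (depth of known layers): K_1 = 101.4169 − 3.32×35.3 = −15.7791; K_2 = 69.8533 − 3.32×(1.84 + 25.3) = −20.2515.
Balance: K_1 − x×(3.32 − 2.166) = K_2, so x = (K_1 − K_2)/(3.32 − 2.166) = 4.4724/1.154 = 3.88 km.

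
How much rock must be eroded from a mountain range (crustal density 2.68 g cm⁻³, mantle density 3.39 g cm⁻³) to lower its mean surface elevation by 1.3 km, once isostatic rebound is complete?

Net drop Δ = e − u = e − e ρ_c/ρ_m = e (ρ_m − ρ_c)/ρ_m.
e = Δ ρ_m/(ρ_m − ρ_c) = 1.3 km × 3.39/0.71 = 6.21 km.

6.21 km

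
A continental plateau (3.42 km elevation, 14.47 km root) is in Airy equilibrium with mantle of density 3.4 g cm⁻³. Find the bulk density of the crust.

2.75 g cm⁻³

ρ_c h = (ρ_m − ρ_c) r → ρ_c (h + r) = ρ_m r → ρ_c = ρ_m r / (h + r).
ρ_c = 3.4 × 14.47 km / (3.42 km + 14.47 km) = 2.75 g cm⁻³.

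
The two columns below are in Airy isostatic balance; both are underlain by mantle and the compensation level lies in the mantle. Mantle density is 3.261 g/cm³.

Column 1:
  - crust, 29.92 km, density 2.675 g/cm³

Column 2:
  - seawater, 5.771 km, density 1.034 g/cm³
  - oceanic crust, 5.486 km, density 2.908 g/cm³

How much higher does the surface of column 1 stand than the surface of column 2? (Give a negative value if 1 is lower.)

0.842 km

For any compensation level in the mantle, the mantle terms cancel and isostasy reduces to e = (Σt_1 − Σt_2) − (Σ(ρt)_1 − Σ(ρt)_2) / ρ_m.
Σt_1 = 29.92 km; Σt_2 = 11.257 km; Σ(ρt)_1 = 80.036; Σ(ρt)_2 = 21.920502 (in km·g/cm³).
e = (29.92 − 11.257) − (80.036 − 21.920502) / 3.261 = 0.842 km.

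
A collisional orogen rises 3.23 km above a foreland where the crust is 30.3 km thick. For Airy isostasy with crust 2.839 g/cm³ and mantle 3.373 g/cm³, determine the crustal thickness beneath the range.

50.7 km

Root depth r = h ρ_c / (ρ_m − ρ_c) = 3.23 km × 2.839 / 0.534 = 17.17 km.
Total thickness = T + h + r = 30.3 km + 3.23 km + 17.17 km = 50.7 km.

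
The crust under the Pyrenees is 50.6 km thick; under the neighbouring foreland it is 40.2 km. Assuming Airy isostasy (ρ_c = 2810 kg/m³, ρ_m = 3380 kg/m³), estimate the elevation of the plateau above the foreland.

Excess crust Δ = 50.6 km − 40.2 km = 10.4 km, split between elevation h and root r with h + r = Δ.
Airy balance ρ_c h = (ρ_m − ρ_c) r gives r = h ρ_c/(ρ_m − ρ_c), so h (1 + ρ_c/(ρ_m − ρ_c)) = Δ, i.e. h = Δ (ρ_m − ρ_c)/ρ_m.
h = 10.4 km × 570/3380 = 1.75 km.

1.75 km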